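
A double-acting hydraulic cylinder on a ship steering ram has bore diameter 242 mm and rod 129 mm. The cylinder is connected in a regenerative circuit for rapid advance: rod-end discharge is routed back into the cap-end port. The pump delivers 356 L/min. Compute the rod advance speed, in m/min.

v ≈ 27.2 m/min

In regeneration the rod-end outflow joins the pump flow into the cap end, so the net volume the pump must supply per unit advance equals the rod cross-section area.
Rod cross-section A_rod = π/4 × (129 mm)² = 13070 mm^2
v = Q_pump / A_rod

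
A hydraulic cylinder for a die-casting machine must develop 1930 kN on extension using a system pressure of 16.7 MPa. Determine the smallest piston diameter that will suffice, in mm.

Extension force acts on the full piston face: F = P × (π/4)D².
D = √(4F / (πP)) = √(4 × 1930 kN / (π × 16.7 MPa))

D ≈ 384 mm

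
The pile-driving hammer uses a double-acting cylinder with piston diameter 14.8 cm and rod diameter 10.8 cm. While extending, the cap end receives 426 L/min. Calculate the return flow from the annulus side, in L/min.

Q_out ≈ 199 L/min

Cap-side area A_cap = π/4 × (14.8 cm)² = 172.0 cm^2
Rod-side annular area A_ann = π/4 × (14.8² − 10.8²) = 80.42 cm^2
Piston speed v = Q_in/A_cap; rod-end outflow Q_out = v × A_ann = Q_in × A_ann/A_cap.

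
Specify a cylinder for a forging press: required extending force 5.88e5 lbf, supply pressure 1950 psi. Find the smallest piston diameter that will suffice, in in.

Extension force acts on the full piston face: F = P × (π/4)D².
D = √(4F / (πP)) = √(4 × 5.88e5 lbf / (π × 1950 psi))

D ≈ 19.6 in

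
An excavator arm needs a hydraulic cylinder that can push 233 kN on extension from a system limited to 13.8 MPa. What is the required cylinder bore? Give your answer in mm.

D ≈ 147 mm

Extension force acts on the full piston face: F = P × (π/4)D².
D = √(4F / (πP)) = √(4 × 233 kN / (π × 13.8 MPa))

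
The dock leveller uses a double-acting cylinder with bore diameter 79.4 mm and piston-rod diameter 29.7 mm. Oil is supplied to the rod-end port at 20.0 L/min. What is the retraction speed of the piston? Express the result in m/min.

v ≈ 4.70 m/min

Rod-side annular area A_ann = π/4 × (79.4² − 29.7²) = 4259 mm^2
Flow into the rod-end port fills the annular volume.
v = Q / A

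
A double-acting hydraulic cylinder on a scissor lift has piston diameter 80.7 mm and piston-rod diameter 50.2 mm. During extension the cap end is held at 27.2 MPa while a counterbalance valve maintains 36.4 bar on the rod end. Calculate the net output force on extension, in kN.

F ≈ 128 kN

Cap-side area A_cap = π/4 × (80.7 mm)² = 5115 mm^2
Rod-side annular area A_ann = π/4 × (80.7² − 50.2²) = 3136 mm^2
Net thrust = P_cap·A_cap − P_rod·A_ann = 139.1 kN − 11.41 kN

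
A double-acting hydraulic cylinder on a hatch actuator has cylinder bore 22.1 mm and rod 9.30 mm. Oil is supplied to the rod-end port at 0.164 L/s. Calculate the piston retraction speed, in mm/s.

v ≈ 520 mm/s

Rod-side annular area A_ann = π/4 × (22.1² − 9.30²) = 315.7 mm^2
Flow into the rod-end port fills the annular volume.
v = Q / A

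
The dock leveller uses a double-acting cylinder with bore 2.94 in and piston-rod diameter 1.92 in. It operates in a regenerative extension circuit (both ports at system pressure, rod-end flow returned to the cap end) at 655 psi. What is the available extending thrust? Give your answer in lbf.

F ≈ 1900 lbf

With equal pressure on both faces, forces on the annular region cancel; the net push is pressure × rod cross-section.
Rod cross-section A_rod = π/4 × (1.92 in)² = 2.895 in^2
F = P × A_rod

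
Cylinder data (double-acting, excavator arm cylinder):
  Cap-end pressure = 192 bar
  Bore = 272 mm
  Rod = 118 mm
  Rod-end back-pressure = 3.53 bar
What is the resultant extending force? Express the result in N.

F ≈ 1.10e6 N

Cap-side area A_cap = π/4 × (272 mm)² = 58110 mm^2
Rod-side annular area A_ann = π/4 × (272² − 118²) = 47170 mm^2
Net thrust = P_cap·A_cap − P_rod·A_ann = 1.116e6 N − 16650 N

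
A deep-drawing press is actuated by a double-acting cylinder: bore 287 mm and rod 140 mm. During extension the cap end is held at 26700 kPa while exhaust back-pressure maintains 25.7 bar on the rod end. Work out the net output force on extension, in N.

F ≈ 1.60e6 N

Cap-side area A_cap = π/4 × (287 mm)² = 64690 mm^2
Rod-side annular area A_ann = π/4 × (287² − 140²) = 49300 mm^2
Net thrust = P_cap·A_cap − P_rod·A_ann = 1.727e6 N − 1.267e5 N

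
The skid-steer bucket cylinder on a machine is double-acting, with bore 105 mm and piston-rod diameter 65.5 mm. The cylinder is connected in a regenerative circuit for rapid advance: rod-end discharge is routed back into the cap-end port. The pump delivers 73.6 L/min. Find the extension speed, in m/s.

v ≈ 0.364 m/s

In regeneration the rod-end outflow joins the pump flow into the cap end, so the net volume the pump must supply per unit advance equals the rod cross-section area.
Rod cross-section A_rod = π/4 × (65.5 mm)² = 3370 mm^2
v = Q_pump / A_rod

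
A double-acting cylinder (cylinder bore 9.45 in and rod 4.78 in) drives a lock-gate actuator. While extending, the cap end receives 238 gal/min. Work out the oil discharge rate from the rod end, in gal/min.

Q_out ≈ 177 gal/min

Cap-side area A_cap = π/4 × (9.45 in)² = 70.14 in^2
Rod-side annular area A_ann = π/4 × (9.45² − 4.78²) = 52.19 in^2
Piston speed v = Q_in/A_cap; rod-end outflow Q_out = v × A_ann = Q_in × A_ann/A_cap.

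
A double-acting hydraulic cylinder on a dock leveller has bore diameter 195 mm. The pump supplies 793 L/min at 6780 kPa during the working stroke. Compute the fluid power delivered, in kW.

W ≈ 89.6 kW

Hydraulic power = P × Q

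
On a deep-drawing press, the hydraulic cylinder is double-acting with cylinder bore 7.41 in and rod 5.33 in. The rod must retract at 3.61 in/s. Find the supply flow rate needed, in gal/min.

Q ≈ 19.5 gal/min

Rod-side annular area A_ann = π/4 × (7.41² − 5.33²) = 20.81 in^2
Q = A × v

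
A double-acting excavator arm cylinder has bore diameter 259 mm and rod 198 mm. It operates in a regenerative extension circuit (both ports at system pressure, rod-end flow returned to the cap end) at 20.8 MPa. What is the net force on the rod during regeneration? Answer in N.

With equal pressure on both faces, forces on the annular region cancel; the net push is pressure × rod cross-section.
Rod cross-section A_rod = π/4 × (198 mm)² = 30790 mm^2
F = P × A_rod

F ≈ 6.40e5 N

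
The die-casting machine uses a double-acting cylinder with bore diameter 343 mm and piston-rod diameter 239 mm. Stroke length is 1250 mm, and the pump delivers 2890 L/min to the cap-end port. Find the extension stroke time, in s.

Cap-side area A_cap = π/4 × (343 mm)² = 92400 mm^2
Swept volume V = A × L; t = V / Q = A·L / Q

t ≈ 2.40 s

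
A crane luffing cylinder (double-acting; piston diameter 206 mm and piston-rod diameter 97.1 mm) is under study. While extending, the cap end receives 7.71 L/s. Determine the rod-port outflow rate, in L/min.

Cap-side area A_cap = π/4 × (206 mm)² = 33330 mm^2
Rod-side annular area A_ann = π/4 × (206² − 97.1²) = 25920 mm^2
Piston speed v = Q_in/A_cap; rod-end outflow Q_out = v × A_ann = Q_in × A_ann/A_cap.

Q_out ≈ 360 L/min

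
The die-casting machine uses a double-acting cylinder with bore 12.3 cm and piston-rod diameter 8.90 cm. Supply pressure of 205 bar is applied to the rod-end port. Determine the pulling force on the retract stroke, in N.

Rod-side annular area A_ann = π/4 × (12.3² − 8.90²) = 56.61 cm^2
On retraction the pressure acts on the annular area (bore minus rod).
F = P × A_ann

F ≈ 1.16e5 N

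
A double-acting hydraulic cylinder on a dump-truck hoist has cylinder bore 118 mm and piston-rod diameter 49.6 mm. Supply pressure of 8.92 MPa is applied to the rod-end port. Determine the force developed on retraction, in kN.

F ≈ 80.3 kN

Rod-side annular area A_ann = π/4 × (118² − 49.6²) = 9004 mm^2
On retraction the pressure acts on the annular area (bore minus rod).
F = P × A_ann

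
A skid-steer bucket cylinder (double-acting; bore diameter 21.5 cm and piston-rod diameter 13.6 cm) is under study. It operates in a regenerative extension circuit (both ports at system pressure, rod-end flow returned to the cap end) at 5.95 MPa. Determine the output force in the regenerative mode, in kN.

F ≈ 86.4 kN

With equal pressure on both faces, forces on the annular region cancel; the net push is pressure × rod cross-section.
Rod cross-section A_rod = π/4 × (13.6 cm)² = 145.3 cm^2
F = P × A_rod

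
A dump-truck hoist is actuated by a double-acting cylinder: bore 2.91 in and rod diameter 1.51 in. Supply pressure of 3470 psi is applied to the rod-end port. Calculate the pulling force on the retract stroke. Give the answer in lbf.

F ≈ 16900 lbf

Rod-side annular area A_ann = π/4 × (2.91² − 1.51²) = 4.860 in^2
On retraction the pressure acts on the annular area (bore minus rod).
F = P × A_ann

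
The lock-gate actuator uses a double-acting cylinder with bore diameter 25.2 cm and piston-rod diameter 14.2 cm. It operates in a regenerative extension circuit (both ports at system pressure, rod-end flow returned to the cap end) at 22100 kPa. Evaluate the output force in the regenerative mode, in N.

With equal pressure on both faces, forces on the annular region cancel; the net push is pressure × rod cross-section.
Rod cross-section A_rod = π/4 × (14.2 cm)² = 158.4 cm^2
F = P × A_rod

F ≈ 3.50e5 N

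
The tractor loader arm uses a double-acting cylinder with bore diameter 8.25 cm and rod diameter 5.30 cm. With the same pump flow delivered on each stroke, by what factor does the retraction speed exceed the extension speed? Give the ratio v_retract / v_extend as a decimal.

v_ret/v_ext ≈ 1.70

Cap-side area A_cap = π/4 × (8.25 cm)² = 53.46 cm^2
Rod-side annular area A_ann = π/4 × (8.25² − 5.30²) = 31.39 cm^2
For equal Q, v ∝ 1/A, so v_ret/v_ext = A_cap/A_ann.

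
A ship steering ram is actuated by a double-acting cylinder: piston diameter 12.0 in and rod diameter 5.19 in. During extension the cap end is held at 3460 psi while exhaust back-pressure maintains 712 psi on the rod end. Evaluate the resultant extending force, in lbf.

F ≈ 3.26e5 lbf

Cap-side area A_cap = π/4 × (12.0 in)² = 113.1 in^2
Rod-side annular area A_ann = π/4 × (12.0² − 5.19²) = 91.94 in^2
Net thrust = P_cap·A_cap − P_rod·A_ann = 3.913e5 lbf − 65460 lbf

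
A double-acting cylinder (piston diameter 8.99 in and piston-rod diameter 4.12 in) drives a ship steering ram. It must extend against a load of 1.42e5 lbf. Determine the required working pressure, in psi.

Cap-side area A_cap = π/4 × (8.99 in)² = 63.48 in^2
P = F / A = 1.42e5 lbf / A

P ≈ 2240 psi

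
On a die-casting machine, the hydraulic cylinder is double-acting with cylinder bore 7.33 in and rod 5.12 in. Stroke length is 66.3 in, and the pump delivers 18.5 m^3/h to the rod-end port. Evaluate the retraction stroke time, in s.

Rod-side annular area A_ann = π/4 × (7.33² − 5.12²) = 21.61 in^2
Swept volume V = A × L; t = V / Q = A·L / Q

t ≈ 4.57 s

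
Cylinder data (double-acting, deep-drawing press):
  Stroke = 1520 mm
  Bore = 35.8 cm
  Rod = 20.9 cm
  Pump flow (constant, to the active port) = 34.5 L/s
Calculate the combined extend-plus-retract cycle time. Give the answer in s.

t ≈ 7.36 s

Cap-side area A_cap = π/4 × (35.8 cm)² = 1007 cm^2
Rod-side annular area A_ann = π/4 × (35.8² − 20.9²) = 663.5 cm^2
t_ext = A_cap·L/Q = 4.435 s
t_ret = A_ann·L/Q = 2.923 s
t_cycle = t_ext + t_ret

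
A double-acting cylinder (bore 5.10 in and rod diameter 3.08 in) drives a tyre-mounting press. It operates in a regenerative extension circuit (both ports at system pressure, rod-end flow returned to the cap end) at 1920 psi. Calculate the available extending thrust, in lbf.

With equal pressure on both faces, forces on the annular region cancel; the net push is pressure × rod cross-section.
Rod cross-section A_rod = π/4 × (3.08 in)² = 7.451 in^2
F = P × A_rod

F ≈ 14300 lbf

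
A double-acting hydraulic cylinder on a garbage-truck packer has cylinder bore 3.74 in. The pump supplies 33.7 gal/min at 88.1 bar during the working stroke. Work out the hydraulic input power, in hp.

W ≈ 25.1 hp

Hydraulic power = P × Q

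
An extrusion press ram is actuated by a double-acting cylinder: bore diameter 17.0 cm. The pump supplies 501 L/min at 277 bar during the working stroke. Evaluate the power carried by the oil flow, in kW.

W ≈ 231 kW

Hydraulic power = P × Q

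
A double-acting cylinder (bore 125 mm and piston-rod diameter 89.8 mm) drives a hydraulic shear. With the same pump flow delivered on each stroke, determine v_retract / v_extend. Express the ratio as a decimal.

v_ret/v_ext ≈ 2.07

Cap-side area A_cap = π/4 × (125 mm)² = 12270 mm^2
Rod-side annular area A_ann = π/4 × (125² − 89.8²) = 5938 mm^2
For equal Q, v ∝ 1/A, so v_ret/v_ext = A_cap/A_ann.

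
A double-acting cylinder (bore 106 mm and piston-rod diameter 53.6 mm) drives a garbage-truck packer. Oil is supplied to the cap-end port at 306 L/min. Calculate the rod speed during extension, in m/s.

v ≈ 0.578 m/s

Cap-side area A_cap = π/4 × (106 mm)² = 8825 mm^2
v = Q / A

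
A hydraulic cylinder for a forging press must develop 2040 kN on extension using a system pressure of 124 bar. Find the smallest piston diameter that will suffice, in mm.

Extension force acts on the full piston face: F = P × (π/4)D².
D = √(4F / (πP)) = √(4 × 2040 kN / (π × 124 bar))

D ≈ 458 mm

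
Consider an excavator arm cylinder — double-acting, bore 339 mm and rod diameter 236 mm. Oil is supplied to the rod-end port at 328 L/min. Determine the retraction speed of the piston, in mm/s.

v ≈ 118 mm/s

Rod-side annular area A_ann = π/4 × (339² − 236²) = 46520 mm^2
Flow into the rod-end port fills the annular volume.
v = Q / A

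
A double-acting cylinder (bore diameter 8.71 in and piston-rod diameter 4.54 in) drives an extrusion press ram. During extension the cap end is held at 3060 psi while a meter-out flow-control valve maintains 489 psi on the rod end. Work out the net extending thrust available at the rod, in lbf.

Cap-side area A_cap = π/4 × (8.71 in)² = 59.58 in^2
Rod-side annular area A_ann = π/4 × (8.71² − 4.54²) = 43.40 in^2
Net thrust = P_cap·A_cap − P_rod·A_ann = 1.823e5 lbf − 21220 lbf

F ≈ 1.61e5 lbf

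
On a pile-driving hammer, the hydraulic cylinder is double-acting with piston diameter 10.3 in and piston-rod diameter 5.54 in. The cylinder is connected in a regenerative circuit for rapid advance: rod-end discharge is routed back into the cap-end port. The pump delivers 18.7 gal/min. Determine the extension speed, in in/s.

v ≈ 2.99 in/s

In regeneration the rod-end outflow joins the pump flow into the cap end, so the net volume the pump must supply per unit advance equals the rod cross-section area.
Rod cross-section A_rod = π/4 × (5.54 in)² = 24.11 in^2
v = Q_pump / A_rod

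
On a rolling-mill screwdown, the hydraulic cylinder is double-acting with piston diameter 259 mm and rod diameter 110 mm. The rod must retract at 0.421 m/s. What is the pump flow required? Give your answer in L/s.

Q ≈ 18.2 L/s

Rod-side annular area A_ann = π/4 × (259² − 110²) = 43180 mm^2
Q = A × v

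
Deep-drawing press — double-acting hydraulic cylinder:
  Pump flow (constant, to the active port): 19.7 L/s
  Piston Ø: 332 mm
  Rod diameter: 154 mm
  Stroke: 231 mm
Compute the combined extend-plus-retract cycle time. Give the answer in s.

Cap-side area A_cap = π/4 × (332 mm)² = 86570 mm^2
Rod-side annular area A_ann = π/4 × (332² − 154²) = 67940 mm^2
t_ext = A_cap·L/Q = 1.015 s
t_ret = A_ann·L/Q = 0.7967 s
t_cycle = t_ext + t_ret

t ≈ 1.81 s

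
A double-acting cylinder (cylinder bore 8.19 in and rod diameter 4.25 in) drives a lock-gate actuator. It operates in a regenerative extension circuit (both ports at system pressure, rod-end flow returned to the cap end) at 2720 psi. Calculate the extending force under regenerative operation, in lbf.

F ≈ 38600 lbf

With equal pressure on both faces, forces on the annular region cancel; the net push is pressure × rod cross-section.
Rod cross-section A_rod = π/4 × (4.25 in)² = 14.19 in^2
F = P × A_rod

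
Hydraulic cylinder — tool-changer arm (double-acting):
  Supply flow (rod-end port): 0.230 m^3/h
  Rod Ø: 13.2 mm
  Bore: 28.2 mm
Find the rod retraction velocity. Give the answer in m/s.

Rod-side annular area A_ann = π/4 × (28.2² − 13.2²) = 487.7 mm^2
Flow into the rod-end port fills the annular volume.
v = Q / A

v ≈ 0.131 m/s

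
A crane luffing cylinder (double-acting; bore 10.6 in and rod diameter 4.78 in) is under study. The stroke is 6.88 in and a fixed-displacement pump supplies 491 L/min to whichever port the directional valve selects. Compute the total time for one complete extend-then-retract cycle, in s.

Cap-side area A_cap = π/4 × (10.6 in)² = 88.25 in^2
Rod-side annular area A_ann = π/4 × (10.6² − 4.78²) = 70.30 in^2
t_ext = A_cap·L/Q = 1.216 s
t_ret = A_ann·L/Q = 0.9686 s
t_cycle = t_ext + t_ret

t ≈ 2.18 s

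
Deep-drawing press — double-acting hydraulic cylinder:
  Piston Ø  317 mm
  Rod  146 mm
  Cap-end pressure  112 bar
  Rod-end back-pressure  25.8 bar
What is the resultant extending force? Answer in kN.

F ≈ 724 kN

Cap-side area A_cap = π/4 × (317 mm)² = 78920 mm^2
Rod-side annular area A_ann = π/4 × (317² − 146²) = 62180 mm^2
Net thrust = P_cap·A_cap − P_rod·A_ann = 883.9 kN − 160.4 kN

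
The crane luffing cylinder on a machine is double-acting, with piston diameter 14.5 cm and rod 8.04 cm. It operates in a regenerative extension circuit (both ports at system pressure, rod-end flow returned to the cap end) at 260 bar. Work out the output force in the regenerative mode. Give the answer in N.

With equal pressure on both faces, forces on the annular region cancel; the net push is pressure × rod cross-section.
Rod cross-section A_rod = π/4 × (8.04 cm)² = 50.77 cm^2
F = P × A_rod

F ≈ 1.32e5 N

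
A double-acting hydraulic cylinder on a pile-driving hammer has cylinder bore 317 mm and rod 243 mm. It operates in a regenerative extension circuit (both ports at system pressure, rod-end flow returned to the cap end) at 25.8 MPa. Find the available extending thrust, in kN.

F ≈ 1200 kN

With equal pressure on both faces, forces on the annular region cancel; the net push is pressure × rod cross-section.
Rod cross-section A_rod = π/4 × (243 mm)² = 46380 mm^2
F = P × A_rod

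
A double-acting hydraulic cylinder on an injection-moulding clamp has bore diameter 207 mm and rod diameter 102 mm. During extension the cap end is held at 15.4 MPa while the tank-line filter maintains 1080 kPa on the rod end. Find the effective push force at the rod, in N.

Cap-side area A_cap = π/4 × (207 mm)² = 33650 mm^2
Rod-side annular area A_ann = π/4 × (207² − 102²) = 25480 mm^2
Net thrust = P_cap·A_cap − P_rod·A_ann = 5.183e5 N − 27520 N

F ≈ 4.91e5 N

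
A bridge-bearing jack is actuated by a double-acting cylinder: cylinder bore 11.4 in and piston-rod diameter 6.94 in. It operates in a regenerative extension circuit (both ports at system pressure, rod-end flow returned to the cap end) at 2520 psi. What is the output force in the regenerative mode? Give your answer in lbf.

With equal pressure on both faces, forces on the annular region cancel; the net push is pressure × rod cross-section.
Rod cross-section A_rod = π/4 × (6.94 in)² = 37.83 in^2
F = P × A_rod

F ≈ 95300 lbf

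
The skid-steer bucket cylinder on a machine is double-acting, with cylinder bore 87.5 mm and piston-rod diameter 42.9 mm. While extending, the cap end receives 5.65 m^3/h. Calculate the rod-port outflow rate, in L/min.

Cap-side area A_cap = π/4 × (87.5 mm)² = 6013 mm^2
Rod-side annular area A_ann = π/4 × (87.5² − 42.9²) = 4568 mm^2
Piston speed v = Q_in/A_cap; rod-end outflow Q_out = v × A_ann = Q_in × A_ann/A_cap.

Q_out ≈ 71.5 L/min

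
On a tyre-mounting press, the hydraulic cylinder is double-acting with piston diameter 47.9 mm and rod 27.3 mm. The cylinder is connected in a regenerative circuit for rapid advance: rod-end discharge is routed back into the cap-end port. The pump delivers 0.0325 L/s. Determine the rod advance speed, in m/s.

In regeneration the rod-end outflow joins the pump flow into the cap end, so the net volume the pump must supply per unit advance equals the rod cross-section area.
Rod cross-section A_rod = π/4 × (27.3 mm)² = 585.3 mm^2
v = Q_pump / A_rod

v ≈ 0.0555 m/s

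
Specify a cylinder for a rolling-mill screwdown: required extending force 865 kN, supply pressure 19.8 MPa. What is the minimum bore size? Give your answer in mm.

Extension force acts on the full piston face: F = P × (π/4)D².
D = √(4F / (πP)) = √(4 × 865 kN / (π × 19.8 MPa))

D ≈ 236 mm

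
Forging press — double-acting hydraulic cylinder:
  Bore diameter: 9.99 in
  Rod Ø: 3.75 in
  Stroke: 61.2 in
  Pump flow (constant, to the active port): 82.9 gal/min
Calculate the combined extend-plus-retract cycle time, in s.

Cap-side area A_cap = π/4 × (9.99 in)² = 78.38 in^2
Rod-side annular area A_ann = π/4 × (9.99² − 3.75²) = 67.34 in^2
t_ext = A_cap·L/Q = 15.03 s
t_ret = A_ann·L/Q = 12.91 s
t_cycle = t_ext + t_ret

t ≈ 27.9 s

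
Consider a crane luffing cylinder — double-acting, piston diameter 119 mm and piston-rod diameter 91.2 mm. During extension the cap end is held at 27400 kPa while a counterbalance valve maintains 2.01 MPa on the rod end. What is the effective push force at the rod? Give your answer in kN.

F ≈ 296 kN

Cap-side area A_cap = π/4 × (119 mm)² = 11120 mm^2
Rod-side annular area A_ann = π/4 × (119² − 91.2²) = 4590 mm^2
Net thrust = P_cap·A_cap − P_rod·A_ann = 304.7 kN − 9.225 kN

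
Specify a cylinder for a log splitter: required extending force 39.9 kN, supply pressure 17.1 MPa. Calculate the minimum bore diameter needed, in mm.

Extension force acts on the full piston face: F = P × (π/4)D².
D = √(4F / (πP)) = √(4 × 39.9 kN / (π × 17.1 MPa))

D ≈ 54.5 mm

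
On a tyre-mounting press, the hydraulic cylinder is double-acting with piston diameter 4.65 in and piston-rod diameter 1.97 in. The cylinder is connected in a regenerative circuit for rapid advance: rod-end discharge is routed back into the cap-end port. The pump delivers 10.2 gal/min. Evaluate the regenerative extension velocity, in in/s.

v ≈ 12.9 in/s

In regeneration the rod-end outflow joins the pump flow into the cap end, so the net volume the pump must supply per unit advance equals the rod cross-section area.
Rod cross-section A_rod = π/4 × (1.97 in)² = 3.048 in^2
v = Q_pump / A_rod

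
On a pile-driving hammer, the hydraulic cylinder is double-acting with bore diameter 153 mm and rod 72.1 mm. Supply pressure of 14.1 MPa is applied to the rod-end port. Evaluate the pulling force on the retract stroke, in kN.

F ≈ 202 kN

Rod-side annular area A_ann = π/4 × (153² − 72.1²) = 14300 mm^2
On retraction the pressure acts on the annular area (bore minus rod).
F = P × A_ann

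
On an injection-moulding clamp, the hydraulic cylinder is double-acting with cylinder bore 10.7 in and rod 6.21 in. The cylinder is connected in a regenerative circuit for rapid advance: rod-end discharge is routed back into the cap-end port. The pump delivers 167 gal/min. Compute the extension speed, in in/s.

In regeneration the rod-end outflow joins the pump flow into the cap end, so the net volume the pump must supply per unit advance equals the rod cross-section area.
Rod cross-section A_rod = π/4 × (6.21 in)² = 30.29 in^2
v = Q_pump / A_rod

v ≈ 21.2 in/s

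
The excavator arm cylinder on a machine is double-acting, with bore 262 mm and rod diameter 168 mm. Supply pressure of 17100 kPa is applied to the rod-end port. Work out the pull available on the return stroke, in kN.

F ≈ 543 kN

Rod-side annular area A_ann = π/4 × (262² − 168²) = 31750 mm^2
On retraction the pressure acts on the annular area (bore minus rod).
F = P × A_ann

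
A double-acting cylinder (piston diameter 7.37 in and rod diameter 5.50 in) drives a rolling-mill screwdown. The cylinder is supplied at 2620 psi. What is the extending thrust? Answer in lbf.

F ≈ 1.12e5 lbf

Cap-side area A_cap = π/4 × (7.37 in)² = 42.66 in^2
F = P × A_cap = 2620 psi × A_cap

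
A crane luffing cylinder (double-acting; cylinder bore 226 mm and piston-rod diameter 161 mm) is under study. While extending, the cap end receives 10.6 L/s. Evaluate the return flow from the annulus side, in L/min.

Q_out ≈ 313 L/min

Cap-side area A_cap = π/4 × (226 mm)² = 40110 mm^2
Rod-side annular area A_ann = π/4 × (226² − 161²) = 19760 mm^2
Piston speed v = Q_in/A_cap; rod-end outflow Q_out = v × A_ann = Q_in × A_ann/A_cap.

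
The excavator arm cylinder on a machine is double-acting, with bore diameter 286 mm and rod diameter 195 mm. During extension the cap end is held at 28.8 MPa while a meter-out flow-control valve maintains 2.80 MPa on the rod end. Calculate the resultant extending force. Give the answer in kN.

F ≈ 1750 kN

Cap-side area A_cap = π/4 × (286 mm)² = 64240 mm^2
Rod-side annular area A_ann = π/4 × (286² − 195²) = 34380 mm^2
Net thrust = P_cap·A_cap − P_rod·A_ann = 1850 kN − 96.26 kN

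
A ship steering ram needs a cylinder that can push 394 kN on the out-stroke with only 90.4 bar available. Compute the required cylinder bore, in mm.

Extension force acts on the full piston face: F = P × (π/4)D².
D = √(4F / (πP)) = √(4 × 394 kN / (π × 90.4 bar))

D ≈ 236 mm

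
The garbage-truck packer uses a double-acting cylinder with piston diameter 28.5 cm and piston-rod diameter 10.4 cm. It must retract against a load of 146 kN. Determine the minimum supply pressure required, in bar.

P ≈ 26.4 bar

Rod-side annular area A_ann = π/4 × (28.5² − 10.4²) = 553.0 cm^2
Retraction: pressure acts on the annular area.
P = F / A = 146 kN / A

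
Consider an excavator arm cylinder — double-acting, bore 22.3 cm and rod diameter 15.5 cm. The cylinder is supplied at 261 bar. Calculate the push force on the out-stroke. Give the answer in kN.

F ≈ 1020 kN

Cap-side area A_cap = π/4 × (22.3 cm)² = 390.6 cm^2
F = P × A_cap = 261 bar × A_cap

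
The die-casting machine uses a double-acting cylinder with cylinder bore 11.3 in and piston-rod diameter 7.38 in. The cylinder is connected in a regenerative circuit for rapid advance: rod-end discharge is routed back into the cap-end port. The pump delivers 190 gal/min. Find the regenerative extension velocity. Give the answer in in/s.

v ≈ 17.1 in/s

In regeneration the rod-end outflow joins the pump flow into the cap end, so the net volume the pump must supply per unit advance equals the rod cross-section area.
Rod cross-section A_rod = π/4 × (7.38 in)² = 42.78 in^2
v = Q_pump / A_rod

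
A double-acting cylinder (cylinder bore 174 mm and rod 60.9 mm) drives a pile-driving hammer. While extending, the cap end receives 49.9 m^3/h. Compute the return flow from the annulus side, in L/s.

Q_out ≈ 12.2 L/s

Cap-side area A_cap = π/4 × (174 mm)² = 23780 mm^2
Rod-side annular area A_ann = π/4 × (174² − 60.9²) = 20870 mm^2
Piston speed v = Q_in/A_cap; rod-end outflow Q_out = v × A_ann = Q_in × A_ann/A_cap.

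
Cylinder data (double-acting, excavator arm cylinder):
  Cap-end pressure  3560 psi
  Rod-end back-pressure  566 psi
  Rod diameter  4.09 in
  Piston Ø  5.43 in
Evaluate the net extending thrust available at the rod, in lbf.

Cap-side area A_cap = π/4 × (5.43 in)² = 23.16 in^2
Rod-side annular area A_ann = π/4 × (5.43² − 4.09²) = 10.02 in^2
Net thrust = P_cap·A_cap − P_rod·A_ann = 82440 lbf − 5671 lbf

F ≈ 76800 lbf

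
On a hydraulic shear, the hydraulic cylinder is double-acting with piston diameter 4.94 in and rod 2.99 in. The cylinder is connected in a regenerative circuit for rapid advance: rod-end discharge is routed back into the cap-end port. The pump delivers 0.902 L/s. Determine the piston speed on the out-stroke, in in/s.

v ≈ 7.84 in/s

In regeneration the rod-end outflow joins the pump flow into the cap end, so the net volume the pump must supply per unit advance equals the rod cross-section area.
Rod cross-section A_rod = π/4 × (2.99 in)² = 7.022 in^2
v = Q_pump / A_rod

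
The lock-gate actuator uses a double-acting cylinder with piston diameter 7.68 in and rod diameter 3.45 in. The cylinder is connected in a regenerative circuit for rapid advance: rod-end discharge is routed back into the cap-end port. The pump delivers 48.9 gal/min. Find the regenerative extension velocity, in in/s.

v ≈ 20.1 in/s

In regeneration the rod-end outflow joins the pump flow into the cap end, so the net volume the pump must supply per unit advance equals the rod cross-section area.
Rod cross-section A_rod = π/4 × (3.45 in)² = 9.348 in^2
v = Q_pump / A_rod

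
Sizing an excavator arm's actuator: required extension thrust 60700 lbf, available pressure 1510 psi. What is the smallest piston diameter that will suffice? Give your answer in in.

Extension force acts on the full piston face: F = P × (π/4)D².
D = √(4F / (πP)) = √(4 × 60700 lbf / (π × 1510 psi))

D ≈ 7.15 in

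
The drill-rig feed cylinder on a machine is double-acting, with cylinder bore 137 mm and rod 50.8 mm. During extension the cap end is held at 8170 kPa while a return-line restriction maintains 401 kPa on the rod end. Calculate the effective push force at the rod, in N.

F ≈ 1.15e5 N

Cap-side area A_cap = π/4 × (137 mm)² = 14740 mm^2
Rod-side annular area A_ann = π/4 × (137² − 50.8²) = 12710 mm^2
Net thrust = P_cap·A_cap − P_rod·A_ann = 1.204e5 N − 5098 N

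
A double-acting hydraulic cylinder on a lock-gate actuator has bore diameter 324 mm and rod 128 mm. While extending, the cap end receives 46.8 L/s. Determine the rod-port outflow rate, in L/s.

Cap-side area A_cap = π/4 × (324 mm)² = 82450 mm^2
Rod-side annular area A_ann = π/4 × (324² − 128²) = 69580 mm^2
Piston speed v = Q_in/A_cap; rod-end outflow Q_out = v × A_ann = Q_in × A_ann/A_cap.

Q_out ≈ 39.5 L/s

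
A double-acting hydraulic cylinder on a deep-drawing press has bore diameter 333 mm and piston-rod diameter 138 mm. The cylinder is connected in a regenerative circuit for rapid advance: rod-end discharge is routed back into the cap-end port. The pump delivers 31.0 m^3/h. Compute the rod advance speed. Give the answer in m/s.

v ≈ 0.576 m/s

In regeneration the rod-end outflow joins the pump flow into the cap end, so the net volume the pump must supply per unit advance equals the rod cross-section area.
Rod cross-section A_rod = π/4 × (138 mm)² = 14960 mm^2
v = Q_pump / A_rod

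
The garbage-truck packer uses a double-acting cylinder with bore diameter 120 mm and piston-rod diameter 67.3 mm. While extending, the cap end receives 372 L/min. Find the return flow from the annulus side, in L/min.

Q_out ≈ 255 L/min

Cap-side area A_cap = π/4 × (120 mm)² = 11310 mm^2
Rod-side annular area A_ann = π/4 × (120² − 67.3²) = 7752 mm^2
Piston speed v = Q_in/A_cap; rod-end outflow Q_out = v × A_ann = Q_in × A_ann/A_cap.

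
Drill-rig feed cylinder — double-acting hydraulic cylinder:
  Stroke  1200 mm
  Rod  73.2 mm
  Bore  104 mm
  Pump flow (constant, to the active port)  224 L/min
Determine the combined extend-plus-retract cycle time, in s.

Cap-side area A_cap = π/4 × (104 mm)² = 8495 mm^2
Rod-side annular area A_ann = π/4 × (104² − 73.2²) = 4287 mm^2
t_ext = A_cap·L/Q = 2.730 s
t_ret = A_ann·L/Q = 1.378 s
t_cycle = t_ext + t_ret

t ≈ 4.11 s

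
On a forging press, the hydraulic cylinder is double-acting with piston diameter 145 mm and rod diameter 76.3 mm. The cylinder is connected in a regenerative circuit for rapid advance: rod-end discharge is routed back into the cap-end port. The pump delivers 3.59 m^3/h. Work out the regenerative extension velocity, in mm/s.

v ≈ 218 mm/s

In regeneration the rod-end outflow joins the pump flow into the cap end, so the net volume the pump must supply per unit advance equals the rod cross-section area.
Rod cross-section A_rod = π/4 × (76.3 mm)² = 4572 mm^2
v = Q_pump / A_rod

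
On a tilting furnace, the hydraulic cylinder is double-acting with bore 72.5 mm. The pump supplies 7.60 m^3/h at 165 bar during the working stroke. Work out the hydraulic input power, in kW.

Hydraulic power = P × Q

W ≈ 34.8 kW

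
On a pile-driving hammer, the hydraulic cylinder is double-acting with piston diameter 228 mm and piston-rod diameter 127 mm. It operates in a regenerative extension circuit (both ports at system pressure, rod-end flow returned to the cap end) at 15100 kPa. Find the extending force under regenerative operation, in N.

F ≈ 1.91e5 N

With equal pressure on both faces, forces on the annular region cancel; the net push is pressure × rod cross-section.
Rod cross-section A_rod = π/4 × (127 mm)² = 12670 mm^2
F = P × A_rod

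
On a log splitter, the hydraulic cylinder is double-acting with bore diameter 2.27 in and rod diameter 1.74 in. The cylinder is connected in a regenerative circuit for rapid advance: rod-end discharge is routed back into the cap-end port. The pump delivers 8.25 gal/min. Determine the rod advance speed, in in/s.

v ≈ 13.4 in/s

In regeneration the rod-end outflow joins the pump flow into the cap end, so the net volume the pump must supply per unit advance equals the rod cross-section area.
Rod cross-section A_rod = π/4 × (1.74 in)² = 2.378 in^2
v = Q_pump / A_rod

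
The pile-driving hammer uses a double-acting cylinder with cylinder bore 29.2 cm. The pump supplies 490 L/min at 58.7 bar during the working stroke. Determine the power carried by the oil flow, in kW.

W ≈ 47.9 kW

Hydraulic power = P × Q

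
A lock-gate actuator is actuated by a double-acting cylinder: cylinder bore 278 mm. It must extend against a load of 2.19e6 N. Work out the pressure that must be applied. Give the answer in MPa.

Cap-side area A_cap = π/4 × (278 mm)² = 60700 mm^2
P = F / A = 2.19e6 N / A

P ≈ 36.1 MPa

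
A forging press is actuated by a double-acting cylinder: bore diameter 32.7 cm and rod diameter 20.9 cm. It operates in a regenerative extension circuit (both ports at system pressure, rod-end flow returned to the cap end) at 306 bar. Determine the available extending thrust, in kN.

With equal pressure on both faces, forces on the annular region cancel; the net push is pressure × rod cross-section.
Rod cross-section A_rod = π/4 × (20.9 cm)² = 343.1 cm^2
F = P × A_rod

F ≈ 1050 kN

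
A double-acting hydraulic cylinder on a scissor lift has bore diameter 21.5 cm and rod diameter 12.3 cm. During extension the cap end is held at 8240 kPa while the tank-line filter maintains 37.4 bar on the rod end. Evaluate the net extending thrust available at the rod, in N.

F ≈ 2.08e5 N

Cap-side area A_cap = π/4 × (21.5 cm)² = 363.1 cm^2
Rod-side annular area A_ann = π/4 × (21.5² − 12.3²) = 244.2 cm^2
Net thrust = P_cap·A_cap − P_rod·A_ann = 2.992e5 N − 91340 N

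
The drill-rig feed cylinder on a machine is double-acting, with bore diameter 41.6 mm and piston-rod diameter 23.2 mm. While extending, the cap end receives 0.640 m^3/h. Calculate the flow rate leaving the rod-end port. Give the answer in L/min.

Cap-side area A_cap = π/4 × (41.6 mm)² = 1359 mm^2
Rod-side annular area A_ann = π/4 × (41.6² − 23.2²) = 936.4 mm^2
Piston speed v = Q_in/A_cap; rod-end outflow Q_out = v × A_ann = Q_in × A_ann/A_cap.

Q_out ≈ 7.35 L/min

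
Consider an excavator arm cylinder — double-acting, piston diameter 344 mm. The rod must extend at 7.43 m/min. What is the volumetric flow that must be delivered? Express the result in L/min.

Q ≈ 691 L/min

Cap-side area A_cap = π/4 × (344 mm)² = 92940 mm^2
Q = A × v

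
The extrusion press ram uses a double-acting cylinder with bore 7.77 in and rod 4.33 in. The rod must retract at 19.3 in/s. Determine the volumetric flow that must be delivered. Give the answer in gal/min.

Rod-side annular area A_ann = π/4 × (7.77² − 4.33²) = 32.69 in^2
Q = A × v

Q ≈ 164 gal/min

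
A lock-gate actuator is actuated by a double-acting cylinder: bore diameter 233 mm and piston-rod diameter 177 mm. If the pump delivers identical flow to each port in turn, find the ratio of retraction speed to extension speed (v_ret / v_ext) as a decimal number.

v_ret/v_ext ≈ 2.36

Cap-side area A_cap = π/4 × (233 mm)² = 42640 mm^2
Rod-side annular area A_ann = π/4 × (233² − 177²) = 18030 mm^2
For equal Q, v ∝ 1/A, so v_ret/v_ext = A_cap/A_ann.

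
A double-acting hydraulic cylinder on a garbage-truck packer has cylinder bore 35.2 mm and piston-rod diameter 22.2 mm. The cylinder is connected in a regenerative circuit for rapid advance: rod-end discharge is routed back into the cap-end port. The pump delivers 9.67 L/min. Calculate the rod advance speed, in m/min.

v ≈ 25.0 m/min

In regeneration the rod-end outflow joins the pump flow into the cap end, so the net volume the pump must supply per unit advance equals the rod cross-section area.
Rod cross-section A_rod = π/4 × (22.2 mm)² = 387.1 mm^2
v = Q_pump / A_rod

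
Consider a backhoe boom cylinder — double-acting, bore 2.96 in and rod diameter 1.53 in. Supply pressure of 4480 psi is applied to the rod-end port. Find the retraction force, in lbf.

F ≈ 22600 lbf

Rod-side annular area A_ann = π/4 × (2.96² − 1.53²) = 5.043 in^2
On retraction the pressure acts on the annular area (bore minus rod).
F = P × A_ann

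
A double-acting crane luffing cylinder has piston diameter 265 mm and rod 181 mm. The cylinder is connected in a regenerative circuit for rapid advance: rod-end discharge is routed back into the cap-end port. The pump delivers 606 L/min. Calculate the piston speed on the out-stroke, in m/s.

In regeneration the rod-end outflow joins the pump flow into the cap end, so the net volume the pump must supply per unit advance equals the rod cross-section area.
Rod cross-section A_rod = π/4 × (181 mm)² = 25730 mm^2
v = Q_pump / A_rod

v ≈ 0.393 m/s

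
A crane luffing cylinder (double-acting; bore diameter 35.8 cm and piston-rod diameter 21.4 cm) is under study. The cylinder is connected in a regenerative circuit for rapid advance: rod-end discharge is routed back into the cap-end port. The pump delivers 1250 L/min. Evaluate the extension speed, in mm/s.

In regeneration the rod-end outflow joins the pump flow into the cap end, so the net volume the pump must supply per unit advance equals the rod cross-section area.
Rod cross-section A_rod = π/4 × (21.4 cm)² = 359.7 cm^2
v = Q_pump / A_rod

v ≈ 579 mm/s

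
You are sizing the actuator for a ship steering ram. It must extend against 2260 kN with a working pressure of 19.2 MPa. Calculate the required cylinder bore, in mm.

D ≈ 387 mm

Extension force acts on the full piston face: F = P × (π/4)D².
D = √(4F / (πP)) = √(4 × 2260 kN / (π × 19.2 MPa))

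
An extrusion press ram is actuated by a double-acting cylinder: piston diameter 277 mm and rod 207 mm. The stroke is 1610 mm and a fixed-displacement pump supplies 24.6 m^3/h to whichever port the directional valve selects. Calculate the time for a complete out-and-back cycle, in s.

Cap-side area A_cap = π/4 × (277 mm)² = 60260 mm^2
Rod-side annular area A_ann = π/4 × (277² − 207²) = 26610 mm^2
t_ext = A_cap·L/Q = 14.20 s
t_ret = A_ann·L/Q = 6.269 s
t_cycle = t_ext + t_ret

t ≈ 20.5 s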